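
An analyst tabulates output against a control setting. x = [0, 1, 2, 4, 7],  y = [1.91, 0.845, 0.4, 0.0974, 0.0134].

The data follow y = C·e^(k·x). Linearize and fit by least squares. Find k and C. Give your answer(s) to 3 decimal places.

k = -0.704, C = 1.743

With ln yᵢ as the transformed response and xᵢ as the regressor:
XᵀX = [[70.0000, 14.0000]; [14.0000, 5]], rhs = [-41.5042, -7.0790]ᵀ  (here Σx = 14.0000, Σ(x)² = 70.0000, Σln y = -7.0790, Σx·ln y = -41.5042).
Solving (det = 154.0000): k = -0.70399, ln C = 0.55537, so C = exp(0.55537) = 1.74258.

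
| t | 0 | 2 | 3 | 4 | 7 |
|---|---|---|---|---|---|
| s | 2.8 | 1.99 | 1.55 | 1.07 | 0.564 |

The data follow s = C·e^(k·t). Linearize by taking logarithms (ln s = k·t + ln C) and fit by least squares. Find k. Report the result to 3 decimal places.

Taking logs, ln s = k·t + ln C, so regress ln s on t.
XᵀX = [[78.0000, 16.0000]; [16.0000, 5]], rhs = [-1.0472, 1.6510]ᵀ  (here Σt = 16.0000, Σ(t)² = 78.0000, Σln s = 1.6510, Σt·ln s = -1.0472).
Δ = 78.0000·5 − (16.0000)² = 134.0000; k = (-1.0472·5 − 16.0000·1.6510)/134.0000 = -0.23621, ln C = (78.0000·1.6510 − 16.0000·-1.0472)/134.0000 = 1.08605.

k = -0.236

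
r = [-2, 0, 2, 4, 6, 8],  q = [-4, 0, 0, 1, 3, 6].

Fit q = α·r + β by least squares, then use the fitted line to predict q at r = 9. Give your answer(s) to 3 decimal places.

From the data, Σr·r = 124, Σr = 18, Σ1 = 6.
Right-hand side: Σr·q = 78, Σq = 6.
MᵀM·[α, β]ᵀ = Mᵀq becomes [[124, 18]; [18, 6]]·[α, β]ᵀ = [78, 6]ᵀ.
Eliminating β: 6·(row 1) − 18·(row 2) gives 420·α = 6·78 − 18·6 = 360, so α = 6/7.
Then β = (6 − 18·(6/7))/6 = -11/7.
At r = 9: q̂ = (6/7)·(9) + (-11/7)·(1) = 43/7.

q̂ = 6.143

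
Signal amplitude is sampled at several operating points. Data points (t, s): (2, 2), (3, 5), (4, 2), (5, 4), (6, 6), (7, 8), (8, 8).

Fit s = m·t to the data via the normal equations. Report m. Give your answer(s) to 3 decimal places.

Compute the Gram sums: Σt·t = 203.
For Xᵀs: Σt·s = 203.
So XᵀX·[m]ᵀ = Xᵀs: [[203]]·[m]ᵀ = [203]ᵀ.
m = 203/203 = 1.

m = 1.000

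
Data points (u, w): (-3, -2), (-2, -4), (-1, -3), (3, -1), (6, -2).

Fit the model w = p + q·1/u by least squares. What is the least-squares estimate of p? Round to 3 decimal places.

Forming MᵀM = [[5, -4/3]; [-4/3, 3/2]] and Mᵀw = [-12, 5]ᵀ gives MᵀM·[p, q]ᵀ = Mᵀw.
Determinant 5·(3/2) − (-4/3)² = 103/18.
p = ((-12)·(3/2) − (-4/3)·5)/(103/18) = -204/103; q = (5·5 − (-4/3)·(-12))/(103/18) = 162/103.

p = -1.981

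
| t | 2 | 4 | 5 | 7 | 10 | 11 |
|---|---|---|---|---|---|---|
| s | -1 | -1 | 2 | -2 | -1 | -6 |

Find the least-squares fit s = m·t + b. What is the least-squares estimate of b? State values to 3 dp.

b = 1.407

Forming XᵀX = [[315, 39]; [39, 6]] and Xᵀs = [-86, -9]ᵀ gives XᵀX·[m, b]ᵀ = Xᵀs.
Δ = 315·6 − 39² = 369.
m = ((-86)·6 − 39·(-9))/369 = -55/123; b = (315·(-9) − 39·(-86))/369 = 173/123.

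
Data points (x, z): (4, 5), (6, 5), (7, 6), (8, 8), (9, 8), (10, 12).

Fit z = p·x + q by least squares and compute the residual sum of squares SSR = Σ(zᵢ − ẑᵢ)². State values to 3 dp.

MᵀM·[p, q]ᵀ = Mᵀz reads: 346·p + 44·q = 348;  44·p + 6·q = 44.
(Σx·x = 346, Σx = 44, Σ1 = 6, Σx·z = 348, Σz = 44.)
Eliminating q: 6·(row 1) − 44·(row 2) gives 140·p = 6·348 − 44·44 = 152, so p = 38/35.
Then q = (44 − 44·(38/35))/6 = -22/35.
Residuals: 9/7, -31/35, -34/35, -2/35, -8/7, 62/35; SSR = 274/35.

SSR = 7.829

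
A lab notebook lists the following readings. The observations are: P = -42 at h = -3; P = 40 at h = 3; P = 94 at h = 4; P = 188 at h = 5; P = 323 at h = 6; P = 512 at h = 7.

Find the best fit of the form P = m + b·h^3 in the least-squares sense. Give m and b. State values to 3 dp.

m = -0.843, b = 1.497

AᵀA·[m, b]ᵀ = AᵀP reads: 6·m + 748·b = 1115;  748·m + 185484·b = 277114.
(Σ1 = 6, Σh^3 = 748, Σh^3·h^3 = 185484, ΣP = 1115, Σh^3·P = 277114.)
Eliminating b: 185484·(row 1) − 748·(row 2) gives 553400·m = 185484·1115 − 748·277114 = -466612, so m = -116653/138350.
Then b = (277114 − 748·(-116653/138350))/185484 = 103583/69175.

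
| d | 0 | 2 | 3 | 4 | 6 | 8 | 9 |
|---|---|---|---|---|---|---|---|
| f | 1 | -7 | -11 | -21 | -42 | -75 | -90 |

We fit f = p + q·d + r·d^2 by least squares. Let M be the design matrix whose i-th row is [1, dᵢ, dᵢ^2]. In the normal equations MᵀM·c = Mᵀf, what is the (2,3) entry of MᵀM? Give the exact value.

1556

Row 2 ↔ basis d, column 3 ↔ basis d^2, so (MᵀM)_{2,3} = Σᵢ (d)·(d^2) = (0)·(0) + (2)·(4) + (3)·(9) + (4)·(16) + (6)·(36) + (8)·(64) + (9)·(81) = 1556.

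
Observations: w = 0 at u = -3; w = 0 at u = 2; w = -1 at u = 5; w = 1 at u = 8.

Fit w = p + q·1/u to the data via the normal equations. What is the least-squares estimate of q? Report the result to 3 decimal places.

q = -0.210

Forming AᵀA = [[4, 59/120]; [59/120, 6001/14400]] and Aᵀw = [0, -3/40]ᵀ gives AᵀA·[p, q]ᵀ = Aᵀw.
det = 4·(6001/14400) − (59/120)² = 6841/4800.
p = (0·(6001/14400) − (59/120)·(-3/40))/(6841/4800) = 177/6841; q = (4·(-3/40) − (59/120)·0)/(6841/4800) = -1440/6841.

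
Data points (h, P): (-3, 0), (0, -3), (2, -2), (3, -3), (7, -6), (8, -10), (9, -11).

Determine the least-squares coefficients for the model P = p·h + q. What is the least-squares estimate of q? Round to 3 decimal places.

q = -1.766

MᵀM·[p, q]ᵀ = MᵀP reads: 216·p + 26·q = -234;  26·p + 7·q = -35.
Δ = 216·7 − 26² = 836.
p = ((-234)·7 − 26·(-35))/836 = -182/209; q = (216·(-35) − 26·(-234))/836 = -369/209.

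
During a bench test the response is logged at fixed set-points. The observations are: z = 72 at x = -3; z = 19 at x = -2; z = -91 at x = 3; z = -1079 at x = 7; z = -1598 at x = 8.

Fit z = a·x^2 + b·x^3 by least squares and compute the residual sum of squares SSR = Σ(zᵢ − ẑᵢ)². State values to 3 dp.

Setting ∂/∂a … = 0 gives: 6675·a + 49543·b = -155238;  49543·a + 381315·b = -1192826.
(Σx^2·x^2 = 6675, Σx^2·x^3 = 49543, Σx^3·x^3 = 381315, Σx^2·z = -155238, Σx^3·z = -1192826.)
Eliminating b: 381315·(row 1) − 49543·(row 2) gives 90768776·a = 381315·(-155238) − 49543·(-1192826) = -98399452, so a = -24599863/22692194.
Then b = ((-1192826) − 49543·(-24599863/22692194))/381315 = -67789329/22692194.
Residuals: 12462426/11346097, -6381747/11346097, -6639502/11346097, -283104/231553, 76698/85309; SSR = 47295013/11346097.

SSR = 4.168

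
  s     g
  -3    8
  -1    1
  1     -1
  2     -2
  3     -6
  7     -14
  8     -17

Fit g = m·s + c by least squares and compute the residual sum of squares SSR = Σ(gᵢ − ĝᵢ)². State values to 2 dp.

SSR = 7.27

Normal-equation sums: Σs·s = 137, Σs = 17, Σ1 = 7.
And Σs·g = -282, Σg = -31.
XᵀX·[m, c]ᵀ = Xᵀg becomes [[137, 17]; [17, 7]]·[m, c]ᵀ = [-282, -31]ᵀ.
Determinant 137·7 − 17² = 670.
m = ((-282)·7 − 17·(-31))/670 = -1447/670; c = (137·(-31) − 17·(-282))/670 = 547/670.
Residuals: 236/335, -662/335, 23/67, 1007/670, -113/335, 101/335, -361/670; SSR = 4873/670.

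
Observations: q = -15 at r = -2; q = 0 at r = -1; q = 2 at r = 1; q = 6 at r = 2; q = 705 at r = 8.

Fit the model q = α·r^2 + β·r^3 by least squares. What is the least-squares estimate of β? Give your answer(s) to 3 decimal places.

Entries of AᵀA: Σr^2·r^2 = 4130, Σr^2·r^3 = 32768, Σr^3·r^3 = 262274.
For Aᵀq: Σr^2·q = 45086, Σr^3·q = 361130.
Determinant 4130·262274 − 32768² = 9449796.
α = (45086·262274 − 32768·361130)/9449796 = -718523/787483; β = (4130·361130 − 32768·45086)/9449796 = 1174071/787483.

β = 1.491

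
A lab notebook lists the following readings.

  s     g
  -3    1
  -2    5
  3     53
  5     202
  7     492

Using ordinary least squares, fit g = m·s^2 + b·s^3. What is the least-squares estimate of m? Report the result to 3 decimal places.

From the data, Σs^2·s^2 = 3204, Σs^2·s^3 = 19900, Σs^3·s^3 = 134796.
Right-hand side: Σs^2·g = 29664, Σs^3·g = 195370.
Normal equations: [[3204, 19900]; [19900, 134796]]·[m, b]ᵀ = [29664, 195370]ᵀ.
Eliminating b: 134796·(row 1) − 19900·(row 2) gives 35876384·m = 134796·29664 − 19900·195370 = 110725544, so m = 13840693/4484548.
Then b = (195370 − 19900·(13840693/4484548))/134796 = 4456485/4484548.

m = 3.086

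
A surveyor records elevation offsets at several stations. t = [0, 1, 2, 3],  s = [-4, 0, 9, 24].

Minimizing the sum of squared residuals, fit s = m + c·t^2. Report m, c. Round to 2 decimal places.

m = -3.50, c = 3.07

Entries of MᵀM: Σ1 = 4, Σt^2 = 14, Σt^2·t^2 = 98.
And Σs = 29, Σt^2·s = 252.
So MᵀM·[m, c]ᵀ = Mᵀs: [[4, 14]; [14, 98]]·[m, c]ᵀ = [29, 252]ᵀ.
det = 4·98 − 14² = 196.
m = (29·98 − 14·252)/196 = -7/2; c = (4·252 − 14·29)/196 = 43/14.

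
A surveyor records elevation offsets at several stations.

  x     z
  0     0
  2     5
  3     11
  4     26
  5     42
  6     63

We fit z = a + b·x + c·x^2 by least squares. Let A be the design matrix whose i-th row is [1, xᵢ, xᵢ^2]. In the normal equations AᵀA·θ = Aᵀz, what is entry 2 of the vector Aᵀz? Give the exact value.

Entry 2 ↔ basis x, so (Aᵀz)_{2} = Σᵢ (x)·zᵢ = (0)·(0) + (2)·(5) + (3)·(11) + (4)·(26) + (5)·(42) + (6)·(63) = 735.

735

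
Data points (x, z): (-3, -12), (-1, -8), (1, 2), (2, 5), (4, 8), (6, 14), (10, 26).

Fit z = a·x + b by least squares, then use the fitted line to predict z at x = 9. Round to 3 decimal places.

ẑ = 23.351

The normal system MᵀM·[a, b]ᵀ = Mᵀz is [[167, 19]; [19, 7]]·[a, b]ᵀ = [432, 35]ᵀ.
det = 167·7 − 19² = 808.
a = (432·7 − 19·35)/808 = 2359/808; b = (167·35 − 19·432)/808 = -2363/808.
At x = 9: ẑ = (2359/808)·(9) + (-2363/808)·(1) = 4717/202.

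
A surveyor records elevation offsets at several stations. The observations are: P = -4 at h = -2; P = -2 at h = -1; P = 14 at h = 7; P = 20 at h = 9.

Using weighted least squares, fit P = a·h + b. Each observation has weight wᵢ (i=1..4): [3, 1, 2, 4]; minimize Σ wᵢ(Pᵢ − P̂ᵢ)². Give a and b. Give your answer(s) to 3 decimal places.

From the data, Σwᵢ·h·h = 435, Σwᵢ·h = 43, Σwᵢ·1 = 10.
Right-hand side: Σwᵢ·h·P = 942, Σwᵢ·P = 94.
Determinant 435·10 − 43² = 2501.
a = (942·10 − 43·94)/2501 = 5378/2501; b = (435·94 − 43·942)/2501 = 384/2501.

a = 2.150, b = 0.154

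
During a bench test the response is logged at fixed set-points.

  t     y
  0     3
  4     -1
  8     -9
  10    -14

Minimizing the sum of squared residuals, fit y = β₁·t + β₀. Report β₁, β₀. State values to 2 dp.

Compute the Gram sums: Σt·t = 180, Σt = 22, Σ1 = 4.
And Σt·y = -216, Σy = -21.
det = 180·4 − 22² = 236.
β₁ = ((-216)·4 − 22·(-21))/236 = -201/118; β₀ = (180·(-21) − 22·(-216))/236 = 243/59.

β₁ = -1.70, β₀ = 4.12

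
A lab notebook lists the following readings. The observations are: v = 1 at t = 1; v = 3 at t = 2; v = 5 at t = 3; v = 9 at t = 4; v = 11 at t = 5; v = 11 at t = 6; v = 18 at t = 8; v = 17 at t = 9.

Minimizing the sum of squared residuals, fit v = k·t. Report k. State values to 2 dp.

The normal system AᵀA·[k]ᵀ = Aᵀv is [[236]]·[k]ᵀ = [476]ᵀ.
k = 476/236 = 2.01695.

k = 2.02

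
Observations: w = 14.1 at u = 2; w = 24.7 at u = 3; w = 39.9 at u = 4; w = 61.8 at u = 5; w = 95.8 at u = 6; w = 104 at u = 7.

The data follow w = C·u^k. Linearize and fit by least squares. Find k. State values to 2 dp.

k = 1.68

Linearized form: ln w = k·ln u + ln C. From the 6 transformed points,
Σln u = 8.5252, Σ(ln u)² = 13.1965, Σln w = 22.8699, Σln u·ln w = 34.3168.
Equations: 13.1965·k + 8.5252·ln C = 34.3168;  8.5252·k + 6·ln C = 22.8699.
Slope k = (n·Σln u·ln w − Σln u·Σln w)/(n·Σ(ln u)² − (Σln u)²) = (6·34.3168 − 8.5252·22.8699)/6.5005 = 1.68162; ln C = (Σln w − k·Σln u)/n = 1.42230.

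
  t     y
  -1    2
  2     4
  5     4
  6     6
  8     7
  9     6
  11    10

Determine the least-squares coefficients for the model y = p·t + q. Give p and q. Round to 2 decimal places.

Normal-equation sums: Σt·t = 332, Σt = 40, Σ1 = 7.
For Mᵀy: Σt·y = 282, Σy = 39.
Eliminating q: 7·(row 1) − 40·(row 2) gives 724·p = 7·282 − 40·39 = 414, so p = 207/362.
Then q = (39 − 40·(207/362))/7 = 417/181.

p = 0.57, q = 2.30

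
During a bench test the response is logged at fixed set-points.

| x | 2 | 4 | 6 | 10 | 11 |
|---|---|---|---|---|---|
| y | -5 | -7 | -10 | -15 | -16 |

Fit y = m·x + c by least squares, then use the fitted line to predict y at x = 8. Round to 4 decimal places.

Setting ∂/∂m … = 0 gives: 277·m + 33·c = -424;  33·m + 5·c = -53.
(Σx·x = 277, Σx = 33, Σ1 = 5, Σx·y = -424, Σy = -53.)
Determinant 277·5 − 33² = 296.
m = ((-424)·5 − 33·(-53))/296 = -371/296; c = (277·(-53) − 33·(-424))/296 = -689/296.
At x = 8: ŷ = (-371/296)·(8) + (-689/296)·(1) = -3657/296.

ŷ = -12.3547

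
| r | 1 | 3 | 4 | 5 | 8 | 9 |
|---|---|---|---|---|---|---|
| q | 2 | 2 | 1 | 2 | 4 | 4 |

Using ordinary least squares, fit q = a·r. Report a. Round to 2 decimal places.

Entries of MᵀM: Σr·r = 196.
And Σr·q = 90.
So MᵀM·[a]ᵀ = Mᵀq: [[196]]·[a]ᵀ = [90]ᵀ.
a = 90/196 = 0.459184.

a = 0.46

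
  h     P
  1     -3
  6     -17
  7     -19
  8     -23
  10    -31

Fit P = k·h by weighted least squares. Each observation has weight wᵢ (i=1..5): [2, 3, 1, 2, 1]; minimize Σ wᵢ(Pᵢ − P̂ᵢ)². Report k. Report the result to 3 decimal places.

k = -2.902

Sums needed: Σwᵢ·h·h = 387.
And Σwᵢ·h·P = -1123.
XᵀWX·[k]ᵀ = XᵀWP becomes [[387]]·[k]ᵀ = [-1123]ᵀ.
k = (-1123)/387 = -2.90181.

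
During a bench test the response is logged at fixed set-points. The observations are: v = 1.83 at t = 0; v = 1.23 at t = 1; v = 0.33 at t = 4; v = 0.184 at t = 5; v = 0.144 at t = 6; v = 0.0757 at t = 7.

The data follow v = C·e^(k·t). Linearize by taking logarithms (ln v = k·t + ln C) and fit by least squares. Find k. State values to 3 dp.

k = -0.449

Let Y = ln v. Fitting Y = k·t + ln C by least squares:
AᵀA = [[127.0000, 23.0000]; [23.0000, 6]], rhs = [-42.3862, -6.5091]ᵀ  (here Σt = 23.0000, Σ(t)² = 127.0000, Σln v = -6.5091, Σt·ln v = -42.3862).
Solving (det = 233.0000): k = -0.44896, ln C = 0.63619.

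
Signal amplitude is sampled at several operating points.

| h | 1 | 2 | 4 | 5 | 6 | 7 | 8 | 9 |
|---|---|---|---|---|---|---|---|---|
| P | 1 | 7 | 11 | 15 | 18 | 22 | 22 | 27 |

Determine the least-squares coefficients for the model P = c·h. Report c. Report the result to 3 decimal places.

c = 2.953

The normal system XᵀX·[c]ᵀ = XᵀP is [[276]]·[c]ᵀ = [815]ᵀ.
c = 815/276 = 2.9529.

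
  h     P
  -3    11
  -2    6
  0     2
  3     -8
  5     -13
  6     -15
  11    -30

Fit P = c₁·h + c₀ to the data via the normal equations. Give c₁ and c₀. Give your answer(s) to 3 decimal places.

c₁ = -2.858, c₀ = 1.451

The normal equations are: 204·c₁ + 20·c₀ = -554;  20·c₁ + 7·c₀ = -47.
(Σh·h = 204, Σh = 20, Σ1 = 7, Σh·P = -554, ΣP = -47.)
det = 204·7 − 20² = 1028.
c₁ = ((-554)·7 − 20·(-47))/1028 = -1469/514; c₀ = (204·(-47) − 20·(-554))/1028 = 373/257.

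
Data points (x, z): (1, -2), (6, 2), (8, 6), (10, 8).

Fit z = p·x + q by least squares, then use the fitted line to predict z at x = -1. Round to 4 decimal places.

From the data, Σx·x = 201, Σx = 25, Σ1 = 4.
And Σx·z = 138, Σz = 14.
Normal equations: [[201, 25]; [25, 4]]·[p, q]ᵀ = [138, 14]ᵀ.
Δ = 201·4 − 25² = 179.
p = (138·4 − 25·14)/179 = 202/179; q = (201·14 − 25·138)/179 = -636/179.
At x = -1: ẑ = (202/179)·(-1) + (-636/179)·(1) = -838/179.

ẑ = -4.6816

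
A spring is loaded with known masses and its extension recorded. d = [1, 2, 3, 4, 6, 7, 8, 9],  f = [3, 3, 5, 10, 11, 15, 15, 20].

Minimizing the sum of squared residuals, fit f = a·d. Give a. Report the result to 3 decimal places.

a = 2.058

The normal system AᵀA·[a]ᵀ = Aᵀf is [[260]]·[a]ᵀ = [535]ᵀ.
Hence a = 535 / 260 ≈ 2.05769.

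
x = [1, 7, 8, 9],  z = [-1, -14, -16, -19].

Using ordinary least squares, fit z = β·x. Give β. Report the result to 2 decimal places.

β = -2.04

From the data, Σx·x = 195.
And Σx·z = -398.
AᵀA·[β]ᵀ = Aᵀz becomes [[195]]·[β]ᵀ = [-398]ᵀ.
β = (-398)/195 = -2.04103.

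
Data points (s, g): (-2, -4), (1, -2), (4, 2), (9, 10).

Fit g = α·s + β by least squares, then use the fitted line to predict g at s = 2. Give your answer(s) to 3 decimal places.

ĝ = 0.197

The normal system AᵀA·[α, β]ᵀ = Aᵀg is [[102, 12]; [12, 4]]·[α, β]ᵀ = [104, 6]ᵀ.
Eliminating β: 4·(row 1) − 12·(row 2) gives 264·α = 4·104 − 12·6 = 344, so α = 43/33.
Then β = (6 − 12·(43/33))/4 = -53/22.
At s = 2: ĝ = (43/33)·(2) + (-53/22)·(1) = 13/66.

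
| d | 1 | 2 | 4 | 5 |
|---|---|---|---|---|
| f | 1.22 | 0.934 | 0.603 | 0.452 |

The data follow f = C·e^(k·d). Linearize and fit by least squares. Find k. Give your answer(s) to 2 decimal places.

k = -0.24

Linearized form: ln f = k·d + ln C. From the 4 transformed points,
Σd = 12.0000, Σ(d)² = 46.0000, Σln f = -1.1693, Σd·ln f = -5.9314.
Equations: 46.0000·k + 12.0000·ln C = -5.9314;  12.0000·k + 4·ln C = -1.1693.
Δ = 46.0000·4 − (12.0000)² = 40.0000; k = (-5.9314·4 − 12.0000·-1.1693)/40.0000 = -0.24234, ln C = (46.0000·-1.1693 − 12.0000·-5.9314)/40.0000 = 0.43469.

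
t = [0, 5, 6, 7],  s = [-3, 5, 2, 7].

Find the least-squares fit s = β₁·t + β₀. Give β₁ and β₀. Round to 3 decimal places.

Normal-equation sums: Σt·t = 110, Σt = 18, Σ1 = 4.
For Aᵀs: Σt·s = 86, Σs = 11.
Normal equations: [[110, 18]; [18, 4]]·[β₁, β₀]ᵀ = [86, 11]ᵀ.
Eliminating β₀: 4·(row 1) − 18·(row 2) gives 116·β₁ = 4·86 − 18·11 = 146, so β₁ = 73/58.
Then β₀ = (11 − 18·(73/58))/4 = -169/58.

β₁ = 1.259, β₀ = -2.914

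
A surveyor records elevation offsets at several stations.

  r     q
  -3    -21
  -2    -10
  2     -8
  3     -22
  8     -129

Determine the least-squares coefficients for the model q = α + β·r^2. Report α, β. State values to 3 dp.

With design matrix M, MᵀM = [[5, 90]; [90, 4290]] and Mᵀq = [-190, -8715]ᵀ.
Eliminating β: 4290·(row 1) − 90·(row 2) gives 13350·α = 4290·(-190) − 90·(-8715) = -30750, so α = -205/89.
Then β = ((-8715) − 90·(-205/89))/4290 = -353/178.

α = -2.303, β = -1.983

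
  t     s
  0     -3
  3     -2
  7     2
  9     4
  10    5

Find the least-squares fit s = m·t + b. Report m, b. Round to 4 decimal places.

The normal equations are: 239·m + 29·b = 94;  29·m + 5·b = 6.
Eliminating b: 5·(row 1) − 29·(row 2) gives 354·m = 5·94 − 29·6 = 296, so m = 148/177.
Then b = (6 − 29·(148/177))/5 = -646/177.

m = 0.8362, b = -3.6497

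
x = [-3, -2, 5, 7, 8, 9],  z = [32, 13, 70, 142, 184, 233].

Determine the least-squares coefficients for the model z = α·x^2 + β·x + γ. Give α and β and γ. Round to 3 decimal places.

Normal-equation sums: Σx^2·x^2 = 13780, Σx^2·x = 1674, Σx^2 = 232, Σx·x = 232, Σx = 24, Σ1 = 6.
Right-hand side: Σx^2·z = 39697, Σx·z = 4791, Σz = 674.
So AᵀA·[α, β, γ]ᵀ = Aᵀz: [[13780, 1674, 232]; [1674, 232, 24]; [232, 24, 6]]·[α, β, γ]ᵀ = [39697, 4791, 674]ᵀ.
Solving the 3×3 system (Gaussian elimination) gives α = 437371/146330, β = -144981/146330, γ = 52991/73165.

α = 2.989, β = -0.991, γ = 0.724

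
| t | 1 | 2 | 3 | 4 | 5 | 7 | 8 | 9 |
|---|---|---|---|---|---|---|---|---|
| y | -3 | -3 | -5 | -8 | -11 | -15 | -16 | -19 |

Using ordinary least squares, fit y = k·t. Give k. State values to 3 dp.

k = -2.068

Entries of MᵀM: Σt·t = 249.
For Mᵀy: Σt·y = -515.
Normal equations: [[249]]·[k]ᵀ = [-515]ᵀ.
k = (-515)/249 = -2.06827.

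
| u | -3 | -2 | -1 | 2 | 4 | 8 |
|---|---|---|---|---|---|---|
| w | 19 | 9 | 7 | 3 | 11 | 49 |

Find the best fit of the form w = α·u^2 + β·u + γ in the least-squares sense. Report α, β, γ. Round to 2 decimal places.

α = 0.97, β = -1.99, γ = 3.21

Forming XᵀX = [[4466, 548, 98]; [548, 98, 8]; [98, 8, 6]] and Xᵀw = [3538, 360, 98]ᵀ gives XᵀX·[α, β, γ]ᵀ = Xᵀw.
Inverting the 3×3 Gram matrix, [α, β, γ]ᵀ = [27557/28527, -56774/28527, 30514/9509]ᵀ.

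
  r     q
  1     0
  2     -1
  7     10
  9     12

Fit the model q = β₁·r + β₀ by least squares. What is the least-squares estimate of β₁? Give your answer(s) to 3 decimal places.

With design matrix X, XᵀX = [[135, 19]; [19, 4]] and Xᵀq = [176, 21]ᵀ.
det = 135·4 − 19² = 179.
β₁ = (176·4 − 19·21)/179 = 305/179; β₀ = (135·21 − 19·176)/179 = -509/179.

β₁ = 1.704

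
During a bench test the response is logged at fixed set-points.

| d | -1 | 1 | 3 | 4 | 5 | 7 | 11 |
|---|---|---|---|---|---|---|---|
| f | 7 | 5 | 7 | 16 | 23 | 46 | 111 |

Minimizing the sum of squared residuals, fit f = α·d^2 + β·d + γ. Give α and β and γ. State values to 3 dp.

α = 1.002, β = -1.290, γ = 4.477

Normal-equation sums: Σd^2·d^2 = 18006, Σd^2·d = 1890, Σd^2 = 222, Σd·d = 222, Σd = 30, Σ1 = 7.
For Aᵀf: Σd^2·f = 16591, Σd·f = 1741, Σf = 215.
So AᵀA·[α, β, γ]ᵀ = Aᵀf: [[18006, 1890, 222]; [1890, 222, 30]; [222, 30, 7]]·[α, β, γ]ᵀ = [16591, 1741, 215]ᵀ.
Row-reducing yields α = 41941/41874, β = -27004/20937, γ = 31244/6979.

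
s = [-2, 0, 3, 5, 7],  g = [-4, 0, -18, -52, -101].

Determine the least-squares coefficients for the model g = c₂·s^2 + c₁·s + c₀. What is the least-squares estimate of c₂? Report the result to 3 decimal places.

Normal-equation sums: Σs^2·s^2 = 3123, Σs^2·s = 487, Σs^2 = 87, Σs·s = 87, Σs = 13, Σ1 = 5.
Moment sums: Σs^2·g = -6427, Σs·g = -1013, Σg = -175.
Normal equations: [[3123, 487, 87]; [487, 87, 13]; [87, 13, 5]]·[c₂, c₁, c₀]ᵀ = [-6427, -1013, -175]ᵀ.
Inverting the 3×3 Gram matrix, [c₂, c₁, c₀]ᵀ = [-42995/21991, -19885/21991, 30129/21991]ᵀ.

c₂ = -1.955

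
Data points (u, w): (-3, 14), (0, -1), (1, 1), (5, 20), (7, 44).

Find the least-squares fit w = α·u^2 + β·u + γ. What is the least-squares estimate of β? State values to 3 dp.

From the data, Σu^2·u^2 = 3108, Σu^2·u = 442, Σu^2 = 84, Σu·u = 84, Σu = 10, Σ1 = 5.
Moment sums: Σu^2·w = 2783, Σu·w = 367, Σw = 78.
So MᵀM·[α, β, γ]ᵀ = Mᵀw: [[3108, 442, 84]; [442, 84, 10]; [84, 10, 5]]·[α, β, γ]ᵀ = [2783, 367, 78]ᵀ.
Inverting the 3×3 Gram matrix, [α, β, γ]ᵀ = [91081/83798, -113669/83798, 2213/41899]ᵀ.

β = -1.356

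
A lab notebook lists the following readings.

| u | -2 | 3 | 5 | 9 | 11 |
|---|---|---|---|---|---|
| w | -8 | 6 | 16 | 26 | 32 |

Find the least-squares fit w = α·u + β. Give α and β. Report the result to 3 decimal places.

α = 3.107, β = -1.756

XᵀX·[α, β]ᵀ = Xᵀw reads: 240·α + 26·β = 700;  26·α + 5·β = 72.
(Σu·u = 240, Σu = 26, Σ1 = 5, Σu·w = 700, Σw = 72.)
Eliminating β: 5·(row 1) − 26·(row 2) gives 524·α = 5·700 − 26·72 = 1628, so α = 407/131.
Then β = (72 − 26·(407/131))/5 = -230/131.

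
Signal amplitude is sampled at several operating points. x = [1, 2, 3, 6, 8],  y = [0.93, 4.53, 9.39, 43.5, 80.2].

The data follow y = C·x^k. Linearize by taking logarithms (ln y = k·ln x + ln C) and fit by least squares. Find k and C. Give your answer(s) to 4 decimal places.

k = 2.1298, C = 0.9558

Let Y = ln y. Fitting Y = k·ln x + ln C by least squares:
XᵀX = [[9.2219, 5.6630]; [5.6630, 5]], rhs = [19.3849, 11.8351]ᵀ  (here Σln x = 5.6630, Σ(ln x)² = 9.2219, Σln y = 11.8351, Σln x·ln y = 19.3849).
Slope k = (n·Σln x·ln y − Σln x·Σln y)/(n·Σ(ln x)² − (Σln x)²) = (5·19.3849 − 5.6630·11.8351)/14.0403 = 2.12979; ln C = (Σln y − k·Σln x)/n = -0.04517, so C = exp(-0.04517) = 0.95584.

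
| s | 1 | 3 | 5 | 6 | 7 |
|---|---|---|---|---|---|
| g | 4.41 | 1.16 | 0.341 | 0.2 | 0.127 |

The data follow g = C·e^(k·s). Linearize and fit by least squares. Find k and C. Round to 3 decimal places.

k = -0.597, C = 7.399

Taking logs, ln g = k·s + ln C, so regress ln g on s.
XᵀX = [[120.0000, 22.0000]; [22.0000, 5]], rhs = [-27.5518, -3.1166]ᵀ  (here Σs = 22.0000, Σ(s)² = 120.0000, Σln g = -3.1166, Σs·ln g = -27.5518).
Solving (det = 116.0000): k = -0.59650, ln C = 2.00130, so C = exp(2.00130) = 7.39863.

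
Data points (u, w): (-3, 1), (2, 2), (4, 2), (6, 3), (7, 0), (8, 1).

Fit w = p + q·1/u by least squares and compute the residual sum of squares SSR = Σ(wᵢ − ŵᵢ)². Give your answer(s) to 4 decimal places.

Forming MᵀM = [[6, 143/168]; [143/168, 13757/28224]] and Mᵀw = [9, 43/24]ᵀ gives MᵀM·[p, q]ᵀ = Mᵀw.
Determinant 6·(13757/28224) − (143/168)² = 62093/28224.
p = (9·(13757/28224) − (143/168)·(43/24))/(62093/28224) = 80770/62093; q = (6·(43/24) − (143/168)·9)/(62093/28224) = 87192/62093.
Residuals: 10387/62093, -180/62093, 21618/62093, 90977/62093, -93226/62093, -29576/62093; SSR = 296618/62093.

SSR = 4.7770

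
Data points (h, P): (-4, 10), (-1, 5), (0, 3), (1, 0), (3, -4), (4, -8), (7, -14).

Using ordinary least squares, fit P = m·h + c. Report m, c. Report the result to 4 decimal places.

m = -2.2592, c = 2.0846

Setting ∂/∂m … = 0 gives: 92·m + 10·c = -187;  10·m + 7·c = -8.
(Σh·h = 92, Σh = 10, Σ1 = 7, Σh·P = -187, ΣP = -8.)
Eliminating c: 7·(row 1) − 10·(row 2) gives 544·m = 7·(-187) − 10·(-8) = -1229, so m = -1229/544.
Then c = ((-8) − 10·(-1229/544))/7 = 567/272.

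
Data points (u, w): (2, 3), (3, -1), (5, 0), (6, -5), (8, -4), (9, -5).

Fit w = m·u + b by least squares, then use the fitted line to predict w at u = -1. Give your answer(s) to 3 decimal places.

XᵀX·[m, b]ᵀ = Xᵀw reads: 219·m + 33·b = -104;  33·m + 6·b = -12.
(Σu·u = 219, Σu = 33, Σ1 = 6, Σu·w = -104, Σw = -12.)
Eliminating b: 6·(row 1) − 33·(row 2) gives 225·m = 6·(-104) − 33·(-12) = -228, so m = -76/75.
Then b = ((-12) − 33·(-76/75))/6 = 268/75.
At u = -1: ŵ = (-76/75)·(-1) + (268/75)·(1) = 344/75.

ŵ = 4.587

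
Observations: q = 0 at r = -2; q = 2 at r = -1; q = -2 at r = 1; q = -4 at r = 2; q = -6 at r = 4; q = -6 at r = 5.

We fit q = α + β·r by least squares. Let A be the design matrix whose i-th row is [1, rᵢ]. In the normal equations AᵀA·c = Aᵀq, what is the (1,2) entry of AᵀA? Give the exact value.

Row 1 ↔ basis 1, column 2 ↔ basis r, so (AᵀA)_{1,2} = Σᵢ r = (1)·(-2) + (1)·(-1) + (1)·(1) + (1)·(2) + (1)·(4) + (1)·(5) = 9.

9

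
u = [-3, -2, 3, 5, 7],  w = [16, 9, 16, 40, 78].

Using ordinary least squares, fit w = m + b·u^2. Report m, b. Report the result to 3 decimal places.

Forming XᵀX = [[5, 96]; [96, 3204]] and Xᵀw = [159, 5146]ᵀ gives XᵀX·[m, b]ᵀ = Xᵀw.
Eliminating b: 3204·(row 1) − 96·(row 2) gives 6804·m = 3204·159 − 96·5146 = 15420, so m = 1285/567.
Then b = (5146 − 96·(1285/567))/3204 = 5233/3402.

m = 2.266, b = 1.538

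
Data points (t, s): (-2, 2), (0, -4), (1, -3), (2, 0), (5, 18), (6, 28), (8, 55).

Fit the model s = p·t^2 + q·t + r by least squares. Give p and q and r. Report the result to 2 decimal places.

With design matrix M, MᵀM = [[6050, 854, 134]; [854, 134, 20]; [134, 20, 7]] and Mᵀs = [4983, 691, 96]ᵀ.
Inverting the 3×3 Gram matrix, [p, q, r]ᵀ = [19865/20064, -12989/20064, -11333/3344]ᵀ.

p = 0.99, q = -0.65, r = -3.39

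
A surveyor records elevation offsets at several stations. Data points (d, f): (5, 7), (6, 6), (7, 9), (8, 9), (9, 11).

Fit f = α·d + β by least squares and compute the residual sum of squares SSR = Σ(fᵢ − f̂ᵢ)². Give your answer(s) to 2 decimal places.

SSR = 3.10

Setting ∂/∂α … = 0 gives: 255·α + 35·β = 305;  35·α + 5·β = 42.
(Σd·d = 255, Σd = 35, Σ1 = 5, Σd·f = 305, Σf = 42.)
Δ = 255·5 − 35² = 50.
α = (305·5 − 35·42)/50 = 11/10; β = (255·42 − 35·305)/50 = 7/10.
Residuals: 4/5, -13/10, 3/5, -1/2, 2/5; SSR = 31/10.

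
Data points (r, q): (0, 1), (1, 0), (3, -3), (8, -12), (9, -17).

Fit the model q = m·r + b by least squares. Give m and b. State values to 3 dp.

m = -1.913, b = 1.835

Normal-equation sums: Σr·r = 155, Σr = 21, Σ1 = 5.
Right-hand side: Σr·q = -258, Σq = -31.
So XᵀX·[m, b]ᵀ = Xᵀq: [[155, 21]; [21, 5]]·[m, b]ᵀ = [-258, -31]ᵀ.
det = 155·5 − 21² = 334.
m = ((-258)·5 − 21·(-31))/334 = -639/334; b = (155·(-31) − 21·(-258))/334 = 613/334.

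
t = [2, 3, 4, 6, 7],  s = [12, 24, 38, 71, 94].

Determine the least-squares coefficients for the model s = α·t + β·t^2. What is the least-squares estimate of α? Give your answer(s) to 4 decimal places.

α = 3.7663

The normal system XᵀX·[α, β]ᵀ = Xᵀs is [[114, 658]; [658, 4050]]·[α, β]ᵀ = [1332, 8034]ᵀ.
Eliminating β: 4050·(row 1) − 658·(row 2) gives 28736·α = 4050·1332 − 658·8034 = 108228, so α = 27057/7184.
Then β = (8034 − 658·(27057/7184))/4050 = 9855/7184.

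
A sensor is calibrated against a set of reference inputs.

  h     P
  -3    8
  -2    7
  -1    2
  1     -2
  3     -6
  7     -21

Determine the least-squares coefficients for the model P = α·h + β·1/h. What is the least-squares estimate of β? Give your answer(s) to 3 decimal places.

β = 0.924

MᵀM·[α, β]ᵀ = MᵀP reads: 73·α + 6·β = -207;  6·α + (4397/1764)·β = -91/6.
Eliminating β: (4397/1764)·(row 1) − 6·(row 2) gives (257477/1764)·α = (4397/1764)·(-207) − 6·(-91/6) = -83295/196, so α = -749655/257477.
Then β = ((-91/6) − 6·(-749655/257477))/(4397/1764) = 237846/257477.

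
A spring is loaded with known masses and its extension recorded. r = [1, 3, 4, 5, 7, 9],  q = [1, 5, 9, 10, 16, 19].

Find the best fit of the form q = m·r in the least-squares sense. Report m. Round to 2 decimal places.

m = 2.13

From the data, Σr·r = 181.
And Σr·q = 385.
Hence m = 385 / 181 ≈ 2.12707.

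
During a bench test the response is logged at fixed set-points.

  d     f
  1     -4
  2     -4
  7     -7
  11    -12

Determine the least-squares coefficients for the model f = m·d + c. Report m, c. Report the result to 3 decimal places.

Normal-equation sums: Σd·d = 175, Σd = 21, Σ1 = 4.
For Xᵀf: Σd·f = -193, Σf = -27.
Normal equations: [[175, 21]; [21, 4]]·[m, c]ᵀ = [-193, -27]ᵀ.
det = 175·4 − 21² = 259.
m = ((-193)·4 − 21·(-27))/259 = -205/259; c = (175·(-27) − 21·(-193))/259 = -96/37.

m = -0.792, c = -2.595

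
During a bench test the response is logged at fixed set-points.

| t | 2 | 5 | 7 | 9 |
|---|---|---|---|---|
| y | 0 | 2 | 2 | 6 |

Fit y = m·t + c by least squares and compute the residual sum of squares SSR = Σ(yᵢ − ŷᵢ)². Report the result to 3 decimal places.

With design matrix X, XᵀX = [[159, 23]; [23, 4]] and Xᵀy = [78, 10]ᵀ.
Determinant 159·4 − 23² = 107.
m = (78·4 − 23·10)/107 = 82/107; c = (159·10 − 23·78)/107 = -204/107.
Residuals: 40/107, 8/107, -156/107, 108/107; SSR = 352/107.

SSR = 3.290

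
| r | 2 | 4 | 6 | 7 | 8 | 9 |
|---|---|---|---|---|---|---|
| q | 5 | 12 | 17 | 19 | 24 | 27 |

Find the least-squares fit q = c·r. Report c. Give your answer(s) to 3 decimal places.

c = 2.912

The normal equations are: 250·c = 728.
(Σr·r = 250, Σr·q = 728.)
Hence c = 728 / 250 ≈ 2.912.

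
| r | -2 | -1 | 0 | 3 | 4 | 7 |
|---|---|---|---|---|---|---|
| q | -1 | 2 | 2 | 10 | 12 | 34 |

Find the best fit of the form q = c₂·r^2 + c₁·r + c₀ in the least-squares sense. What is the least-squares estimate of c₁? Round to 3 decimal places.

Sums needed: Σr^2·r^2 = 2755, Σr^2·r = 425, Σr^2 = 79, Σr·r = 79, Σr = 11, Σ1 = 6.
And Σr^2·q = 1946, Σr·q = 316, Σq = 59.
MᵀM·[c₂, c₁, c₀]ᵀ = Mᵀq becomes [[2755, 425, 79]; [425, 79, 11]; [79, 11, 6]]·[c₂, c₁, c₀]ᵀ = [1946, 316, 59]ᵀ.
Row-reducing yields c₂ = 5279/11198, c₁ = 14419/11198, c₀ = 7086/5599.

c₁ = 1.288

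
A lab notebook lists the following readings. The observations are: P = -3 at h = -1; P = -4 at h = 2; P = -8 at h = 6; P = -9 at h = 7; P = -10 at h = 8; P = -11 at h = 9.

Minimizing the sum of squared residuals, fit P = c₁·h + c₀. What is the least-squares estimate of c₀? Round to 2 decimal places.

c₀ = -3.18

Forming AᵀA = [[235, 31]; [31, 6]] and AᵀP = [-295, -45]ᵀ gives AᵀA·[c₁, c₀]ᵀ = AᵀP.
det = 235·6 − 31² = 449.
c₁ = ((-295)·6 − 31·(-45))/449 = -375/449; c₀ = (235·(-45) − 31·(-295))/449 = -1430/449.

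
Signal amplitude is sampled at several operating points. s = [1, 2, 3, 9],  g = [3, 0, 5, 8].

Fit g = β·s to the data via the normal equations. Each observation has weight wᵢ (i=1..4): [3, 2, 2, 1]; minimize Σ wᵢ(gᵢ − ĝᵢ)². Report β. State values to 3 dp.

β = 1.009

The normal system AᵀWA·[β]ᵀ = AᵀWg is [[110]]·[β]ᵀ = [111]ᵀ.
Hence β = 111 / 110 ≈ 1.00909.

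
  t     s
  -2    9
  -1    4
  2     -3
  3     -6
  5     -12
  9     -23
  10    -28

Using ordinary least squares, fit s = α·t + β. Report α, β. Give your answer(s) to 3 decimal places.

Forming XᵀX = [[224, 26]; [26, 7]] and Xᵀs = [-593, -59]ᵀ gives XᵀX·[α, β]ᵀ = Xᵀs.
det = 224·7 − 26² = 892.
α = ((-593)·7 − 26·(-59))/892 = -2617/892; β = (224·(-59) − 26·(-593))/892 = 1101/446.

α = -2.934, β = 2.469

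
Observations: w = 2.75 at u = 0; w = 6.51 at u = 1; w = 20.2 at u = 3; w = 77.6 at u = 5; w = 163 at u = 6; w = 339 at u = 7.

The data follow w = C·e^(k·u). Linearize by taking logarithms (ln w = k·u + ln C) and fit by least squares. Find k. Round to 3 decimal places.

Let Y = ln w. Fitting Y = k·u + ln C by least squares:
Σu = 22.0000, Σ(u)² = 120.0000, Σln w = 21.1619, Σu·ln w = 103.9927.
Equations: 120.0000·k + 22.0000·ln C = 103.9927;  22.0000·k + 6·ln C = 21.1619.
Solving (det = 236.0000): k = 0.67116, ln C = 1.06607.

k = 0.671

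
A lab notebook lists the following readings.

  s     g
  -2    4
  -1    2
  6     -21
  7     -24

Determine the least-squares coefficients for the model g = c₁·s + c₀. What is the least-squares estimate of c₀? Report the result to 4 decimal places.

c₀ = -1.8077

The normal equations are: 90·c₁ + 10·c₀ = -304;  10·c₁ + 4·c₀ = -39.
(Σs·s = 90, Σs = 10, Σ1 = 4, Σs·g = -304, Σg = -39.)
Δ = 90·4 − 10² = 260.
c₁ = ((-304)·4 − 10·(-39))/260 = -413/130; c₀ = (90·(-39) − 10·(-304))/260 = -47/26.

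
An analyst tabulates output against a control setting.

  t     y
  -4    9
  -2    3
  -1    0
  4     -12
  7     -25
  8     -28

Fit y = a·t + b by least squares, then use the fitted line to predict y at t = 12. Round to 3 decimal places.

ŷ = -39.230

With design matrix X, XᵀX = [[150, 12]; [12, 6]] and Xᵀy = [-489, -53]ᵀ.
Determinant 150·6 − 12² = 756.
a = ((-489)·6 − 12·(-53))/756 = -383/126; b = (150·(-53) − 12·(-489))/756 = -347/126.
At t = 12: ŷ = (-383/126)·(12) + (-347/126)·(1) = -4943/126.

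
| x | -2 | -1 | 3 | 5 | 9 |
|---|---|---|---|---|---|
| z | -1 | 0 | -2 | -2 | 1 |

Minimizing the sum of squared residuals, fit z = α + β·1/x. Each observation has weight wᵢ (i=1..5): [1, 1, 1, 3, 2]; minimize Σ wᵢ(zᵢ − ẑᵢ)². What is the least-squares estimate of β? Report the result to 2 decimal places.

β = -0.97

Entries of AᵀWA: Σwᵢ·1 = 8, Σwᵢ·1/x = -31/90, Σwᵢ·1/x·1/x = 12197/8100.
Moment sums: Σwᵢ·z = -7, Σwᵢ·1/x·z = -103/90.
AᵀWA·[α, β]ᵀ = AᵀWz becomes [[8, -31/90]; [-31/90, 12197/8100]]·[α, β]ᵀ = [-7, -103/90]ᵀ.
Eliminating β: (12197/8100)·(row 1) − (-31/90)·(row 2) gives (2147/180)·α = (12197/8100)·(-7) − (-31/90)·(-103/90) = -7381/675, so α = -29524/32205.
Then β = ((-103/90) − (-31/90)·(-29524/32205))/(12197/8100) = -2082/2147.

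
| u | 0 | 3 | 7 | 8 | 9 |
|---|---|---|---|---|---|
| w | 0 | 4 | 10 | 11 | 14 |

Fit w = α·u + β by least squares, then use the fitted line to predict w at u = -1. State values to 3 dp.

ŵ = -1.755

Setting ∂/∂α … = 0 gives: 203·α + 27·β = 296;  27·α + 5·β = 39.
Eliminating β: 5·(row 1) − 27·(row 2) gives 286·α = 5·296 − 27·39 = 427, so α = 427/286.
Then β = (39 − 27·(427/286))/5 = -75/286.
At u = -1: ŵ = (427/286)·(-1) + (-75/286)·(1) = -251/143.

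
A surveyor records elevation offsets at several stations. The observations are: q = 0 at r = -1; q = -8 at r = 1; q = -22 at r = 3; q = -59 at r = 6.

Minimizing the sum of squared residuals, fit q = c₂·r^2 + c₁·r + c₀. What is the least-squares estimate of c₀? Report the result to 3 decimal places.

From the data, Σr^2·r^2 = 1379, Σr^2·r = 243, Σr^2 = 47, Σr·r = 47, Σr = 9, Σ1 = 4.
Moment sums: Σr^2·q = -2330, Σr·q = -428, Σq = -89.
AᵀA·[c₂, c₁, c₀]ᵀ = Aᵀq becomes [[1379, 243, 47]; [243, 47, 9]; [47, 9, 4]]·[c₂, c₁, c₀]ᵀ = [-2330, -428, -89]ᵀ.
Row-reducing yields c₂ = -3095/3278, c₁ = -12029/3278, c₀ = -432/149.

c₀ = -2.899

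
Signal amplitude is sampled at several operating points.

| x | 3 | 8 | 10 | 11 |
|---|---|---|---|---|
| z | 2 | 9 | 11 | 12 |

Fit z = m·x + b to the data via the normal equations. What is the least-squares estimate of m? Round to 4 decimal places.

With design matrix A, AᵀA = [[294, 32]; [32, 4]] and Aᵀz = [320, 34]ᵀ.
det = 294·4 − 32² = 152.
m = (320·4 − 32·34)/152 = 24/19; b = (294·34 − 32·320)/152 = -61/38.

m = 1.2632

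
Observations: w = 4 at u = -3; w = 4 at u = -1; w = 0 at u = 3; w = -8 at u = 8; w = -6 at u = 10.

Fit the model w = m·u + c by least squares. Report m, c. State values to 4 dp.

Entries of AᵀA: Σu·u = 183, Σu = 17, Σ1 = 5.
Moment sums: Σu·w = -140, Σw = -6.
Determinant 183·5 − 17² = 626.
m = ((-140)·5 − 17·(-6))/626 = -299/313; c = (183·(-6) − 17·(-140))/626 = 641/313.

m = -0.9553, c = 2.0479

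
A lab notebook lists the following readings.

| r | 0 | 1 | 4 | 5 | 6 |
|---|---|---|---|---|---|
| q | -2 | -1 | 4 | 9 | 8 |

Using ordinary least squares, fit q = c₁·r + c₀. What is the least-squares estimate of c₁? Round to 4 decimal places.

c₁ = 1.8806

Compute the Gram sums: Σr·r = 78, Σr = 16, Σ1 = 5.
For Xᵀq: Σr·q = 108, Σq = 18.
Eliminating c₀: 5·(row 1) − 16·(row 2) gives 134·c₁ = 5·108 − 16·18 = 252, so c₁ = 126/67.
Then c₀ = (18 − 16·(126/67))/5 = -162/67.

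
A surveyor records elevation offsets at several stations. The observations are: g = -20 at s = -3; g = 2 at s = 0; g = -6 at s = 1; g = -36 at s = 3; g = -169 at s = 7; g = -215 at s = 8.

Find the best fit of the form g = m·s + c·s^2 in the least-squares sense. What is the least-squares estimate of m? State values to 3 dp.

Entries of MᵀM: Σs·s = 132, Σs·s^2 = 856, Σs^2·s^2 = 6660.
For Mᵀg: Σs·g = -2957, Σs^2·g = -22551.
Determinant 132·6660 − 856² = 146384.
m = ((-2957)·6660 − 856·(-22551))/146384 = -97491/36596; c = (132·(-22551) − 856·(-2957))/146384 = -111385/36596.

m = -2.664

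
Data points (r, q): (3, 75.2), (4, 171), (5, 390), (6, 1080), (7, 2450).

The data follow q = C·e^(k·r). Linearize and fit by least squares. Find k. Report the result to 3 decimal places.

Taking logs, ln q = k·r + ln C, so regress ln q on r.
Sums: Σr = 25.0000, Σ(r)² = 135.0000, Σln q = 30.2165, Σr·ln q = 159.8930.
Normal system: [[135.0000, 25.0000]; [25.0000, 5]]·[k, ln C]ᵀ = [159.8930, 30.2165]ᵀ.
Δ = 135.0000·5 − (25.0000)² = 50.0000; k = (159.8930·5 − 25.0000·30.2165)/50.0000 = 0.88104, ln C = (135.0000·30.2165 − 25.0000·159.8930)/50.0000 = 1.63809.

k = 0.881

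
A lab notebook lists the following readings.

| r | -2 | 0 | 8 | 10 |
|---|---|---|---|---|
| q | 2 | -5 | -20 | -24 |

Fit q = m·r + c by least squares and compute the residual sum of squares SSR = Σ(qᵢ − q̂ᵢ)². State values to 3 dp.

SSR = 4.135

Normal-equation sums: Σr·r = 168, Σr = 16, Σ1 = 4.
Moment sums: Σr·q = -404, Σq = -47.
MᵀM·[m, c]ᵀ = Mᵀq becomes [[168, 16]; [16, 4]]·[m, c]ᵀ = [-404, -47]ᵀ.
Determinant 168·4 − 16² = 416.
m = ((-404)·4 − 16·(-47))/416 = -27/13; c = (168·(-47) − 16·(-404))/416 = -179/52.
Residuals: 67/52, -81/52, 3/52, 11/52; SSR = 215/52.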